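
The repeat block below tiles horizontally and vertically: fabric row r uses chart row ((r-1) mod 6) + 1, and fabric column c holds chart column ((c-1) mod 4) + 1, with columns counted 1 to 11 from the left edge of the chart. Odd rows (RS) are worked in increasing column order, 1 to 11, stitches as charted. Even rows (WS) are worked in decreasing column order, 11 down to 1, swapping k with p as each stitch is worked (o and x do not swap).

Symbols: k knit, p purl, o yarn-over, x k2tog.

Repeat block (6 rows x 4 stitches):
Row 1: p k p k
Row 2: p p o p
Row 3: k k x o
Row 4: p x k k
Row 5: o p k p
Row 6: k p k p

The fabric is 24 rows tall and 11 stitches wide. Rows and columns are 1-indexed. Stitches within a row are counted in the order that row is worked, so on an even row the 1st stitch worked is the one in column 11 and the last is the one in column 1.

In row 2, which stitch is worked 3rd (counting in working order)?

Result:
k

Derivation:
Row 2: (2-1) mod 6 = 1, so use chart row 2. Even row -> WS.
Chart row 2 tiled across columns 1-11: p p o p p p o p p p o
Wrong side: read the tiled row from column 11 down to 1 and exchange k with p (leave o, x).
Row 2 as worked: o k k k o k k k o k k
Counting 3 along the worked row gives k.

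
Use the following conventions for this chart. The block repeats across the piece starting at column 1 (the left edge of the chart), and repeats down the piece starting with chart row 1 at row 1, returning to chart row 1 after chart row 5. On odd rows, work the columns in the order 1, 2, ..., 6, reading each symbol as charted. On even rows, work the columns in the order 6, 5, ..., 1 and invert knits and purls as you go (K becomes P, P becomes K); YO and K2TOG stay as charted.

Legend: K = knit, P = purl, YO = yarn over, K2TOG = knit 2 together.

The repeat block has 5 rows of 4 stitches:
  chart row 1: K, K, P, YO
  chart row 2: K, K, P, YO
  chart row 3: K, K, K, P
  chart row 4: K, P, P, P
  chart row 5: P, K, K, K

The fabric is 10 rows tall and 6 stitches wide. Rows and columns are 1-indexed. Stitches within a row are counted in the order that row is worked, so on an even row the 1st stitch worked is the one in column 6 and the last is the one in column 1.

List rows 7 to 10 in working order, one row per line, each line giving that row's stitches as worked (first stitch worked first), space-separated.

Row 7: chart row 2, RS - tile across columns 1-6 and work as-is.
Row 8: chart row 3, WS - tiled (columns 1-6): K K K P K K; work from column 6 back to 1 with K<->P swapped.
Row 9: chart row 4, RS - tile across columns 1-6 and work as-is.
Row 10: chart row 5, WS - tiled (columns 1-6): P K K K P K; work from column 6 back to 1 with K<->P swapped.

Result:
K K P YO K K
P P K P P P
K P P P K P
P K P P P K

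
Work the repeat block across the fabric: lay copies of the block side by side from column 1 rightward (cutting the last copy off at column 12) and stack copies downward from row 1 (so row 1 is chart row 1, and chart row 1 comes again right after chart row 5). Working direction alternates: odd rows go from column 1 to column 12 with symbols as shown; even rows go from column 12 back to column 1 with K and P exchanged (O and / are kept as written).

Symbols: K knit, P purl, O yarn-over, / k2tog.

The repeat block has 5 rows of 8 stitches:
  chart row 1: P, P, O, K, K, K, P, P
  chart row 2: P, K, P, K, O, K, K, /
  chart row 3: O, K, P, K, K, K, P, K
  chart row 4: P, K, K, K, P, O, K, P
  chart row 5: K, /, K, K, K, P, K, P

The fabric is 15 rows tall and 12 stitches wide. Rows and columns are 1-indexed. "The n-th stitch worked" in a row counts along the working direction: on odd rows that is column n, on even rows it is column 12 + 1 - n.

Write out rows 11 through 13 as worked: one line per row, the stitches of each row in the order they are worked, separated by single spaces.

Row 11: chart row 1, RS - tile across columns 1-12 and work as-is.
Row 12: chart row 2, WS - tiled (columns 1-12): P K P K O K K / P K P K; work from column 12 back to 1 with K<->P swapped.
Row 13: chart row 3, RS - tile across columns 1-12 and work as-is.

Result:
P P O K K K P P P P O K
P K P K / P P O P K P K
O K P K K K P K O K P K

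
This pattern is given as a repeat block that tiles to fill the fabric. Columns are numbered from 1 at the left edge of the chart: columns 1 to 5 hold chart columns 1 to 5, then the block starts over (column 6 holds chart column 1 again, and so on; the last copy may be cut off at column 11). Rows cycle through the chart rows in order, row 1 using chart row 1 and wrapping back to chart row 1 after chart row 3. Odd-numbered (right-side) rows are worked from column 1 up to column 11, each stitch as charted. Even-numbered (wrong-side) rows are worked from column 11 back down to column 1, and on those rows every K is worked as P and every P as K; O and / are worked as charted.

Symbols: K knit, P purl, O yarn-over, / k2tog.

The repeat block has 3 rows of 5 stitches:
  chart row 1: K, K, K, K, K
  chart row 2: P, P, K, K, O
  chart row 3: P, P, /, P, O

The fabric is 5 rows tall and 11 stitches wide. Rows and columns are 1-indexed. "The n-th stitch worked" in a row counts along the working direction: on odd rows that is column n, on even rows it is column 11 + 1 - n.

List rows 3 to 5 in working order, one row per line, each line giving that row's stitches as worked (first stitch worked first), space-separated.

Row 3: chart row 3, RS - tile across columns 1-11 and work as-is.
Row 4: chart row 1, WS - tiled (columns 1-11): K K K K K K K K K K K; work from column 11 back to 1 with K<->P swapped.
Row 5: chart row 2, RS - tile across columns 1-11 and work as-is.

== ROWS AS WORKED ==
P P / P O P P / P O P
P P P P P P P P P P P
P P K K O P P K K O P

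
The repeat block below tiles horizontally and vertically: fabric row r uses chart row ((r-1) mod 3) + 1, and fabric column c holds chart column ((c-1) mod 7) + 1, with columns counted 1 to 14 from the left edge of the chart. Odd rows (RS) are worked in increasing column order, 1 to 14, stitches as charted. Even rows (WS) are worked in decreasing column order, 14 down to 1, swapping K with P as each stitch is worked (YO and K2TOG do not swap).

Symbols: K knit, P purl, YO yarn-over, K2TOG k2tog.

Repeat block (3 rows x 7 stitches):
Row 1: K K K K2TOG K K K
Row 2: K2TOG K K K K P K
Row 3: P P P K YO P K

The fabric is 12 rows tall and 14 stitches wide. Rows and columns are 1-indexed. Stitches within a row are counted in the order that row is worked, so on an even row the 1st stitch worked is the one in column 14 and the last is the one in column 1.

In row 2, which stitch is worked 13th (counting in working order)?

For row 2: chart row = ((2-1) mod 3) + 1 = 2; this is a WS (even) row.
Chart row 2 tiled across columns 1-14: K2TOG K K K K P K K2TOG K K K K P K
Wrong side: read the tiled row from column 14 down to 1 and exchange K with P (leave YO, K2TOG).
Row 2 as worked: P K P P P P K2TOG P K P P P P K2TOG
Counting 13 along the worked row gives P.

Stitch:
P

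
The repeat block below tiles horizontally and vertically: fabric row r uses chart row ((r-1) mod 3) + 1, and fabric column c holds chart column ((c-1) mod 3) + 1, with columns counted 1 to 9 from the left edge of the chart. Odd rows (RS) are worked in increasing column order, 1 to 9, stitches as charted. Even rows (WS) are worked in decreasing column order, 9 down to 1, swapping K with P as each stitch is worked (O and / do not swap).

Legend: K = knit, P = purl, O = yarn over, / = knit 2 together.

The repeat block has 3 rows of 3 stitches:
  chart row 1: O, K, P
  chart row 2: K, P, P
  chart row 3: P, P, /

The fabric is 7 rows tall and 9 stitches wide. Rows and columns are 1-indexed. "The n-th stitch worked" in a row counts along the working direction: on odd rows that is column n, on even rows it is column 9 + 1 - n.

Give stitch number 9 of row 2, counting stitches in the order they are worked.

Row 2: (2-1) mod 3 = 1, so use chart row 2. Even row -> WS.
Chart row 2 tiled across columns 1-9: K P P K P P K P P
Wrong side: read the tiled row from column 9 down to 1 and exchange K with P (leave O, /).
Row 2 as worked: K K P K K P K K P
Counting 9 along the worked row gives P.

Stitch:
P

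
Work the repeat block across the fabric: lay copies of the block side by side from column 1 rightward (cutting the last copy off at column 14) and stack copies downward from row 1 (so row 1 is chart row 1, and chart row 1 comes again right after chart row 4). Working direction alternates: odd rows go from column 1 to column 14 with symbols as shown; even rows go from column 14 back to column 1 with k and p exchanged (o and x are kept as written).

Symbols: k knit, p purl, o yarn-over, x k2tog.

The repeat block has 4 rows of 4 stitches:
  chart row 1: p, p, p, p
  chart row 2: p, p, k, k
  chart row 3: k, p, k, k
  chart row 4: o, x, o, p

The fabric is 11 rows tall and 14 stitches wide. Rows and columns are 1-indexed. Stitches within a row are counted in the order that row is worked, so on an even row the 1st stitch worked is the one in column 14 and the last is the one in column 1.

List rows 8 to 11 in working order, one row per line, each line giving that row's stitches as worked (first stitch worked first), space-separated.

== ROWS AS WORKED ==
x o k o x o k o x o k o x o
p p p p p p p p p p p p p p
k k p p k k p p k k p p k k
k p k k k p k k k p k k k p

Derivation:
Row 8: chart row 4, WS - tiled (columns 1-14): o x o p o x o p o x o p o x; work from column 14 back to 1 with k<->p swapped.
Row 9: chart row 1, RS - tile across columns 1-14 and work as-is.
Row 10: chart row 2, WS - tiled (columns 1-14): p p k k p p k k p p k k p p; work from column 14 back to 1 with k<->p swapped.
Row 11: chart row 3, RS - tile across columns 1-14 and work as-is.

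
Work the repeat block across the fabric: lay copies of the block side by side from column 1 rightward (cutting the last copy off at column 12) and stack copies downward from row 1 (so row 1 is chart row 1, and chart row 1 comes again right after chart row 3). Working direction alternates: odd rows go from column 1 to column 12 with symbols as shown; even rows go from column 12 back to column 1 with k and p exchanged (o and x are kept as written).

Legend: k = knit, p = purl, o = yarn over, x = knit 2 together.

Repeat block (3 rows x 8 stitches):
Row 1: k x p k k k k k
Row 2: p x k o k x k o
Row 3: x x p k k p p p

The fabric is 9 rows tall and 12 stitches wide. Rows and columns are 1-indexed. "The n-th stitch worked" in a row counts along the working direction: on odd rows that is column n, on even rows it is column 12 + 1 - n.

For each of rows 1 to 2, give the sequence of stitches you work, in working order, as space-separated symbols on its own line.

Rows as worked:
k x p k k k k k k x p k
o p x k o p x p o p x k

Derivation:
Row 1: chart row 1, RS - tile across columns 1-12 and work as-is.
Row 2: chart row 2, WS - tiled (columns 1-12): p x k o k x k o p x k o; work from column 12 back to 1 with k<->p swapped.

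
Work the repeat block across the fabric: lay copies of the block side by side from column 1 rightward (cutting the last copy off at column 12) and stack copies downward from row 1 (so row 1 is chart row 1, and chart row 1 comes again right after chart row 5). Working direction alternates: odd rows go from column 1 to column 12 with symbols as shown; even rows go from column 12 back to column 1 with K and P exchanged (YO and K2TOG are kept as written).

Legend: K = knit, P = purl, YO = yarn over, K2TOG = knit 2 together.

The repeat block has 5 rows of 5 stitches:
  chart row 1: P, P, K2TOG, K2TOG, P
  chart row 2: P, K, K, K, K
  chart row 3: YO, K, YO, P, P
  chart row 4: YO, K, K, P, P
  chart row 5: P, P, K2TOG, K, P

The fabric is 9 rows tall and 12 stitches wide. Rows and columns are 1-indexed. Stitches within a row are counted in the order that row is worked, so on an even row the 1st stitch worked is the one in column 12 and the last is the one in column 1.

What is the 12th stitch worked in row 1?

For row 1: chart row = ((1-1) mod 5) + 1 = 1; this is a RS (odd) row.
Chart row 1 tiled across columns 1-12: P P K2TOG K2TOG P P P K2TOG K2TOG P P P
Right side: take the tiled row as-is (worked left to right from column 1).
The 12th stitch worked is P.

Result:
P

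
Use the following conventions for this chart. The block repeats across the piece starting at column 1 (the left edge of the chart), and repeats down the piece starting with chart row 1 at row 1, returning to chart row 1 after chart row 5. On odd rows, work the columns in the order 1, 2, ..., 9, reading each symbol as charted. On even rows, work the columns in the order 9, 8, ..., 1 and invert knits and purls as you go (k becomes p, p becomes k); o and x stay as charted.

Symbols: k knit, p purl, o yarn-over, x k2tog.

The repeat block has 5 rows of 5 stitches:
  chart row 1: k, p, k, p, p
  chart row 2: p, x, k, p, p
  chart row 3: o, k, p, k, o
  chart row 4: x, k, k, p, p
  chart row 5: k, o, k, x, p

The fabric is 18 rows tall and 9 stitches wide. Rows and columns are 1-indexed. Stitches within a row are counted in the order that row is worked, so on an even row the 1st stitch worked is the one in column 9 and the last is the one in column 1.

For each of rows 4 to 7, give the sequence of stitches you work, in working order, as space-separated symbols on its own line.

== ROWS AS WORKED ==
k p p x k k p p x
k o k x p k o k x
k p k p k k p k p
p x k p p p x k p

Derivation:
Row 4: chart row 4, WS - tiled (columns 1-9): x k k p p x k k p; work from column 9 back to 1 with k<->p swapped.
Row 5: chart row 5, RS - tile across columns 1-9 and work as-is.
Row 6: chart row 1, WS - tiled (columns 1-9): k p k p p k p k p; work from column 9 back to 1 with k<->p swapped.
Row 7: chart row 2, RS - tile across columns 1-9 and work as-is.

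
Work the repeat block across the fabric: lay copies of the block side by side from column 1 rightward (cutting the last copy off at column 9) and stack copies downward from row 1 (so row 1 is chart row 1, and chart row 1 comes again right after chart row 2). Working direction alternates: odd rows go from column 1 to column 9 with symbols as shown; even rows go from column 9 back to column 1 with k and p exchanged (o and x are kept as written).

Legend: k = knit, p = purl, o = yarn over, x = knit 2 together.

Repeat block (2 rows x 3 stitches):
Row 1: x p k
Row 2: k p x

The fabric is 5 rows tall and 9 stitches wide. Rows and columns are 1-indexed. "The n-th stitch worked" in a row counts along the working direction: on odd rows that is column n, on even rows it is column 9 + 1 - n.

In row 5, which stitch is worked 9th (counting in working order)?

For row 5: chart row = ((5-1) mod 2) + 1 = 1; this is a RS (odd) row.
Chart row 1 tiled across columns 1-9: x p k x p k x p k
RS: work column 1 to column 9, symbols as charted — the tiled row is the row as worked.
The 9th stitch worked is k.

== STITCH ==
k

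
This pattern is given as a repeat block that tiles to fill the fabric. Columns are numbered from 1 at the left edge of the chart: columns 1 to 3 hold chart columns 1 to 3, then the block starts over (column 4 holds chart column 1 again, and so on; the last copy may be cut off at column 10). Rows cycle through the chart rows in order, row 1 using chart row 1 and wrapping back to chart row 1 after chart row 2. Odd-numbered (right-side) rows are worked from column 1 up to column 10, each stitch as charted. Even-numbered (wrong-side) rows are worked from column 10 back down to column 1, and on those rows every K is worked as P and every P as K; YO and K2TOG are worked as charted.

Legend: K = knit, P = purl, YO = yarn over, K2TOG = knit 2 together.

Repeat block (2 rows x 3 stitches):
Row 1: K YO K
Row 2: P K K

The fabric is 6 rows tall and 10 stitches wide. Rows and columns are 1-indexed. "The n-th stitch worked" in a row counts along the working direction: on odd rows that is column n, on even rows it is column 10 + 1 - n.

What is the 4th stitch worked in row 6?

Row 6: (6-1) mod 2 = 1, so use chart row 2. Even row -> WS.
Chart row 2 tiled across columns 1-10: P K K P K K P K K P
Wrong side: read the tiled row from column 10 down to 1 and exchange K with P (leave YO, K2TOG).
Row 6 as worked: K P P K P P K P P K
Counting 4 along the worked row gives K.

Stitch:
K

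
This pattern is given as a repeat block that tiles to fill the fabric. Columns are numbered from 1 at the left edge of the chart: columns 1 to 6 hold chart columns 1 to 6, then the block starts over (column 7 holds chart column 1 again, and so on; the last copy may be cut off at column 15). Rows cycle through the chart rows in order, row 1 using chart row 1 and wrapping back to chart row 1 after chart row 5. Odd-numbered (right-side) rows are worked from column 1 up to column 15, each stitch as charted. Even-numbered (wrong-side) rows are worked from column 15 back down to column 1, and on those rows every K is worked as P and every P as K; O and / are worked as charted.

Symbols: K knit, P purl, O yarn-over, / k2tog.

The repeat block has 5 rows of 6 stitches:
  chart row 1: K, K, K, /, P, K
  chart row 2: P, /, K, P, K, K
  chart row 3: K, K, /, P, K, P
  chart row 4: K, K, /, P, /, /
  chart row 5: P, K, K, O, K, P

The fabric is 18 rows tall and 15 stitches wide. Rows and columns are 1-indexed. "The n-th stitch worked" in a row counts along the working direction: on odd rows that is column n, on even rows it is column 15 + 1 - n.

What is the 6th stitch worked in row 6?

== STITCH ==
/

Derivation:
Row 6: (6-1) mod 5 = 0, so use chart row 1. Even row -> WS.
Chart row 1 tiled across columns 1-15: K K K / P K K K K / P K K K K
WS row: flip the tiled sequence (start at column 15) and apply K<->P; O and / stay.
Row 6 as worked: P P P P K / P P P P K / P P P
Stitch 6 in working order -> /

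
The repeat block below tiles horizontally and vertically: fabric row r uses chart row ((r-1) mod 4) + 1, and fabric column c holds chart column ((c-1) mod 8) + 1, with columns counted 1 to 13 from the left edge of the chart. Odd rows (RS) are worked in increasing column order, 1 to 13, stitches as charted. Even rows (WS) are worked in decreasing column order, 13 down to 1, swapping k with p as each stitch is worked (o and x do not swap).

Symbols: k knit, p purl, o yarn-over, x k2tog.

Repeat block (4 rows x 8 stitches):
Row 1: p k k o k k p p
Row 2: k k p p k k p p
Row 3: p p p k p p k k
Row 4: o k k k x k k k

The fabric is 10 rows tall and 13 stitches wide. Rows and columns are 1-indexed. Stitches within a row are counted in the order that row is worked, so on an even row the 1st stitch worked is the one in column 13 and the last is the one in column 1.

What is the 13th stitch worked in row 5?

Row 5 uses chart row ((5-1) mod 4)+1 = 1. Row 5 is odd, so RS.
Chart row 1 tiled across columns 1-13: p k k o k k p p p k k o k
Right side: take the tiled row as-is (worked left to right from column 1).
The 13th stitch worked is k.

== STITCH ==
k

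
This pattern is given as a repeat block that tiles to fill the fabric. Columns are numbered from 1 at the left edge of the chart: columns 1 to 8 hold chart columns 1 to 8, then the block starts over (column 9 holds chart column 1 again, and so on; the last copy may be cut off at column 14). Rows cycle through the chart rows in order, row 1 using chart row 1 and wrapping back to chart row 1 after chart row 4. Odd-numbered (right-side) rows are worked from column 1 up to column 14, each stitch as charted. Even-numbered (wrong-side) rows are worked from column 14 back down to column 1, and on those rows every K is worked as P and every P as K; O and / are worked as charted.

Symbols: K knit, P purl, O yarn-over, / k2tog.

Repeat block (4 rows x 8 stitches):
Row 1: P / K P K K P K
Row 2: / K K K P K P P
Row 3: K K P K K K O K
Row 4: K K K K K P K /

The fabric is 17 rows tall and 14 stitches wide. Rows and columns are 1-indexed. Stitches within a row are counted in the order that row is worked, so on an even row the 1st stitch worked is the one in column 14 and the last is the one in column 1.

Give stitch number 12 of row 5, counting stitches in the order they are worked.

Row 5 uses chart row ((5-1) mod 4)+1 = 1. Row 5 is odd, so RS.
Chart row 1 tiled across columns 1-14: P / K P K K P K P / K P K K
RS: work column 1 to column 14, symbols as charted — the tiled row is the row as worked.
Counting 12 along the worked row gives P.

Stitch:
P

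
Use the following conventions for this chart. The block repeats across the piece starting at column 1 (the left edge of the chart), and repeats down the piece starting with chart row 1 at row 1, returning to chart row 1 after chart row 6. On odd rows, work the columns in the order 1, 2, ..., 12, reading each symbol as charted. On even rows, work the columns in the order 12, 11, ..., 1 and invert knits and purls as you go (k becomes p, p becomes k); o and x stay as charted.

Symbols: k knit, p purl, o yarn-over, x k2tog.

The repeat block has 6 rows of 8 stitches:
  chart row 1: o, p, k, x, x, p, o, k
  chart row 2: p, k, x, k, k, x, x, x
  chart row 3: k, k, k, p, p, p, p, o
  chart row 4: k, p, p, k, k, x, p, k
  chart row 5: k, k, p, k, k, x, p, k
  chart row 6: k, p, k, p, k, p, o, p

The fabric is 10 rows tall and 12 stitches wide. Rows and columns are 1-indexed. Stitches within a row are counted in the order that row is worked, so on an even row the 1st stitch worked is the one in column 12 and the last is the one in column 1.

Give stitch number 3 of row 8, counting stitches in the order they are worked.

Row 8 uses chart row ((8-1) mod 6)+1 = 2. Row 8 is even, so WS.
Chart row 2 tiled across columns 1-12: p k x k k x x x p k x k
WS row: flip the tiled sequence (start at column 12) and apply k<->p; o and x stay.
Row 8 as worked: p x p k x x x p p x p k
Counting 3 along the worked row gives p.

Result:
p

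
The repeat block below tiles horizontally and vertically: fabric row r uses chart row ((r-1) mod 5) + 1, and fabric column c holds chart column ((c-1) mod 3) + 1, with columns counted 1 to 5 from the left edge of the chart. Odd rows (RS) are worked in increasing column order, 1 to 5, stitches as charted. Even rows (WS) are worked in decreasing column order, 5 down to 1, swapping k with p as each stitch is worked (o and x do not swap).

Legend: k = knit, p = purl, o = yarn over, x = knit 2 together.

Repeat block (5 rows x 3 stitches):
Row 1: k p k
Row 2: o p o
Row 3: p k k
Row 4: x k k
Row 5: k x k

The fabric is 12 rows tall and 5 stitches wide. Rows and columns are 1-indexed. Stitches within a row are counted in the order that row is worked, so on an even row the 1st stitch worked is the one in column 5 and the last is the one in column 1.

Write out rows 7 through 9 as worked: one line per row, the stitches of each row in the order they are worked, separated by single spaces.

Rows as worked:
o p o o p
p k p p k
x k k x k

Derivation:
Row 7: chart row 2, RS - tile across columns 1-5 and work as-is.
Row 8: chart row 3, WS - tiled (columns 1-5): p k k p k; work from column 5 back to 1 with k<->p swapped.
Row 9: chart row 4, RS - tile across columns 1-5 and work as-is.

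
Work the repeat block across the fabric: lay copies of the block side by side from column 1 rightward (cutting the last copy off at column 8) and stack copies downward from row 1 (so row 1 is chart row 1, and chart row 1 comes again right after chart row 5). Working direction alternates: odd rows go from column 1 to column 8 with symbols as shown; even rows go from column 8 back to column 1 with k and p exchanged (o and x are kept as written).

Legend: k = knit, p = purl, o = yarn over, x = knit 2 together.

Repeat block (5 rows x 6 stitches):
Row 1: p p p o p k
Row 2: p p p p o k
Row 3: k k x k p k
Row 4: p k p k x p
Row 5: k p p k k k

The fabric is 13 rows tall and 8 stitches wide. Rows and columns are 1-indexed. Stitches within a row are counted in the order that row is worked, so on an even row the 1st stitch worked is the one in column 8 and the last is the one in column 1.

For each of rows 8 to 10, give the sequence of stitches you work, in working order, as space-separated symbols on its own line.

Row 8: chart row 3, WS - tiled (columns 1-8): k k x k p k k k; work from column 8 back to 1 with k<->p swapped.
Row 9: chart row 4, RS - tile across columns 1-8 and work as-is.
Row 10: chart row 5, WS - tiled (columns 1-8): k p p k k k k p; work from column 8 back to 1 with k<->p swapped.

Rows as worked:
p p p k p x p p
p k p k x p p k
k p p p p k k p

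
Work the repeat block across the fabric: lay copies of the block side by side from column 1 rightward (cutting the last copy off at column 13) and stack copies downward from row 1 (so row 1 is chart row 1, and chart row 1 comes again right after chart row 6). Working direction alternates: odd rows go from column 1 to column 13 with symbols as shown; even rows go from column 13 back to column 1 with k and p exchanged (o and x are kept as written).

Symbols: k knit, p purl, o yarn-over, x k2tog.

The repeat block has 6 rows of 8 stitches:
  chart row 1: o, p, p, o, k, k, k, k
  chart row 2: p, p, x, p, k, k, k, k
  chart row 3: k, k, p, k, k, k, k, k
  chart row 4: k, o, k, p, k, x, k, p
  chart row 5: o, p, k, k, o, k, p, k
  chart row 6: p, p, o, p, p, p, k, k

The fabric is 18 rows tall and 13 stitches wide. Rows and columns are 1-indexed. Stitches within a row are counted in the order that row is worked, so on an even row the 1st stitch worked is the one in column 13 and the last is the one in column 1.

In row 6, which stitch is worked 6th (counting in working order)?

== STITCH ==
p

Derivation:
Row 6: (6-1) mod 6 = 5, so use chart row 6. Even row -> WS.
Chart row 6 tiled across columns 1-13: p p o p p p k k p p o p p
Wrong side: read the tiled row from column 13 down to 1 and exchange k with p (leave o, x).
Row 6 as worked: k k o k k p p k k k o k k
Stitch 6 in working order -> p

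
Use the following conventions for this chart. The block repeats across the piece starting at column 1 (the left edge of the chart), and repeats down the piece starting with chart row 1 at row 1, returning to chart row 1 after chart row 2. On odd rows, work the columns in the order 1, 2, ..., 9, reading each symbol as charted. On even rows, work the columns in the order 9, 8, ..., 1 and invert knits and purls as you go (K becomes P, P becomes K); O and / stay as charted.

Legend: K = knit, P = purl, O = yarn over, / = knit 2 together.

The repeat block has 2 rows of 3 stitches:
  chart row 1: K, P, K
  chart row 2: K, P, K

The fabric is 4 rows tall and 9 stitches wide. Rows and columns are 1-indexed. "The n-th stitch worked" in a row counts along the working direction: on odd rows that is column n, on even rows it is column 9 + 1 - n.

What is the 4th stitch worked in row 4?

For row 4: chart row = ((4-1) mod 2) + 1 = 2; this is a WS (even) row.
Chart row 2 tiled across columns 1-9: K P K K P K K P K
WS: work from column 9 back to column 1 (reverse the tiled row), swapping K<->P (O and / unchanged).
Row 4 as worked: P K P P K P P K P
Counting 4 along the worked row gives P.

Result:
P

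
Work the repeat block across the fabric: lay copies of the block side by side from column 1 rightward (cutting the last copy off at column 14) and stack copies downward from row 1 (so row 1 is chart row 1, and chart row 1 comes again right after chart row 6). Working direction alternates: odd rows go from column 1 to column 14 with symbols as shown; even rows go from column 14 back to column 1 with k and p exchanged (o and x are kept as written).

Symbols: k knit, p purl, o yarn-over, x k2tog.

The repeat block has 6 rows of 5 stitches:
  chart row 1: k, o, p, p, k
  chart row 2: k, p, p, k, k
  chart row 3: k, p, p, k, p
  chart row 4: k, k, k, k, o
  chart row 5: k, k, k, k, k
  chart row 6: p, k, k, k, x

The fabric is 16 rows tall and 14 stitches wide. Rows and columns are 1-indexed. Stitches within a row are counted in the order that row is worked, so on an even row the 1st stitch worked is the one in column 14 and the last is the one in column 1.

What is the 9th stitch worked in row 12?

Stitch:
k

Derivation:
Row 12: (12-1) mod 6 = 5, so use chart row 6. Even row -> WS.
Chart row 6 tiled across columns 1-14: p k k k x p k k k x p k k k
Wrong side: read the tiled row from column 14 down to 1 and exchange k with p (leave o, x).
Row 12 as worked: p p p k x p p p k x p p p k
Counting 9 along the worked row gives k.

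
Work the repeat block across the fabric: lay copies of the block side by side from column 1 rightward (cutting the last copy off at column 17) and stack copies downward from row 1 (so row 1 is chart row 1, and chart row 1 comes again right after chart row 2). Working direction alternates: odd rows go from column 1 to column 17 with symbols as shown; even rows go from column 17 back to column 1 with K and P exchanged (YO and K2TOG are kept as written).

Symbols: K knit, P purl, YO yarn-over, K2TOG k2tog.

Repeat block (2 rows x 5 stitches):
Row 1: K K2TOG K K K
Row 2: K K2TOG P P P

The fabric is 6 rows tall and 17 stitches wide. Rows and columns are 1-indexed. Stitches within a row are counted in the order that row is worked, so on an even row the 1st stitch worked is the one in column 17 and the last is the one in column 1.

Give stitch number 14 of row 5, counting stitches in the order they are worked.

Row 5: (5-1) mod 2 = 0, so use chart row 1. Odd row -> RS.
Chart row 1 tiled across columns 1-17: K K2TOG K K K K K2TOG K K K K K2TOG K K K K K2TOG
Right side: take the tiled row as-is (worked left to right from column 1).
The 14th stitch worked is K.

Stitch:
K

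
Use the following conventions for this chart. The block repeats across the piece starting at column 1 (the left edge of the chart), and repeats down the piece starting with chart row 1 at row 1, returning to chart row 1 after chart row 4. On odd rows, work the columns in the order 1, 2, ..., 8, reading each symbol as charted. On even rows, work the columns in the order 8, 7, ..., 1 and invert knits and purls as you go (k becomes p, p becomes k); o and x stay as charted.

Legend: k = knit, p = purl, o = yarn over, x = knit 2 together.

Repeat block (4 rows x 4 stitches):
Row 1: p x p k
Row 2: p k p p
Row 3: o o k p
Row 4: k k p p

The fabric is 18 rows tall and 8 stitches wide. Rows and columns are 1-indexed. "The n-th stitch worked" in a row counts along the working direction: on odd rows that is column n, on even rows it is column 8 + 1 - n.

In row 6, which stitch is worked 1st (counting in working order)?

Result:
k

Derivation:
For row 6: chart row = ((6-1) mod 4) + 1 = 2; this is a WS (even) row.
Chart row 2 tiled across columns 1-8: p k p p p k p p
WS: work from column 8 back to column 1 (reverse the tiled row), swapping k<->p (o and x unchanged).
Row 6 as worked: k k p k k k p k
The 1st stitch worked is k.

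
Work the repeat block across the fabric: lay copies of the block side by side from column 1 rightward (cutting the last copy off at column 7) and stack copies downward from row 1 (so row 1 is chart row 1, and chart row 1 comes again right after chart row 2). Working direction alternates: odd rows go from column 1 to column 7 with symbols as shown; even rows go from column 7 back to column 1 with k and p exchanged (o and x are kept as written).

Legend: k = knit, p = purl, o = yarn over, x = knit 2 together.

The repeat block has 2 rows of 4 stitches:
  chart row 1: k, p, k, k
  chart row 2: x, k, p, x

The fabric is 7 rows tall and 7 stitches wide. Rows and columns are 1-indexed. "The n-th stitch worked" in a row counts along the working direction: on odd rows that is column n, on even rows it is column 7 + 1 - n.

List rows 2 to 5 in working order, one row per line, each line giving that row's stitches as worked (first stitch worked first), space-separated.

Row 2: chart row 2, WS - tiled (columns 1-7): x k p x x k p; work from column 7 back to 1 with k<->p swapped.
Row 3: chart row 1, RS - tile across columns 1-7 and work as-is.
Row 4: chart row 2, WS - tiled (columns 1-7): x k p x x k p; work from column 7 back to 1 with k<->p swapped.
Row 5: chart row 1, RS - tile across columns 1-7 and work as-is.

Result:
k p x x k p x
k p k k k p k
k p x x k p x
k p k k k p k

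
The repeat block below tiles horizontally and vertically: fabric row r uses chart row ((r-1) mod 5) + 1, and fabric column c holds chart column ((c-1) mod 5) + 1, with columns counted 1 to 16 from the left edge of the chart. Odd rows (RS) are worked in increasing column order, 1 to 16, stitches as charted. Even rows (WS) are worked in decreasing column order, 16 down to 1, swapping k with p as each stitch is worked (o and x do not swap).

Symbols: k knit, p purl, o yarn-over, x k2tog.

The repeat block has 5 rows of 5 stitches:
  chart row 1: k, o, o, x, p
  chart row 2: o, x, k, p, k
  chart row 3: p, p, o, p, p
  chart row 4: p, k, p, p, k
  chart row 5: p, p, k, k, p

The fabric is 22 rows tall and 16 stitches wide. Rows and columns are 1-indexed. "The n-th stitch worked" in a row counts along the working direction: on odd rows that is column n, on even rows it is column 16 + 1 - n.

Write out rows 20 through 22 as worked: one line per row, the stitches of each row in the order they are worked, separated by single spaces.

Row 20: chart row 5, WS - tiled (columns 1-16): p p k k p p p k k p p p k k p p; work from column 16 back to 1 with k<->p swapped.
Row 21: chart row 1, RS - tile across columns 1-16 and work as-is.
Row 22: chart row 2, WS - tiled (columns 1-16): o x k p k o x k p k o x k p k o; work from column 16 back to 1 with k<->p swapped.

== ROWS AS WORKED ==
k k p p k k k p p k k k p p k k
k o o x p k o o x p k o o x p k
o p k p x o p k p x o p k p x o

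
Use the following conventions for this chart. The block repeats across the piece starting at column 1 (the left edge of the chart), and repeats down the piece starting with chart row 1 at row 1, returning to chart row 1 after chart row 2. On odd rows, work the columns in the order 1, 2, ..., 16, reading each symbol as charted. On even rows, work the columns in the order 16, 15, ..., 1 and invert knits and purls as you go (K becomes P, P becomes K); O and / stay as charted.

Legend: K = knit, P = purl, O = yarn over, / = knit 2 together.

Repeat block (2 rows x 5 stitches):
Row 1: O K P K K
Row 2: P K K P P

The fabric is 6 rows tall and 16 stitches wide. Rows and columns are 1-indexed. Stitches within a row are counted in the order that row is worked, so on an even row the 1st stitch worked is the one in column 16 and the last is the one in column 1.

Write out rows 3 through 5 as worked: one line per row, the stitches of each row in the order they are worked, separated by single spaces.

== ROWS AS WORKED ==
O K P K K O K P K K O K P K K O
K K K P P K K K P P K K K P P K
O K P K K O K P K K O K P K K O

Derivation:
Row 3: chart row 1, RS - tile across columns 1-16 and work as-is.
Row 4: chart row 2, WS - tiled (columns 1-16): P K K P P P K K P P P K K P P P; work from column 16 back to 1 with K<->P swapped.
Row 5: chart row 1, RS - tile across columns 1-16 and work as-is.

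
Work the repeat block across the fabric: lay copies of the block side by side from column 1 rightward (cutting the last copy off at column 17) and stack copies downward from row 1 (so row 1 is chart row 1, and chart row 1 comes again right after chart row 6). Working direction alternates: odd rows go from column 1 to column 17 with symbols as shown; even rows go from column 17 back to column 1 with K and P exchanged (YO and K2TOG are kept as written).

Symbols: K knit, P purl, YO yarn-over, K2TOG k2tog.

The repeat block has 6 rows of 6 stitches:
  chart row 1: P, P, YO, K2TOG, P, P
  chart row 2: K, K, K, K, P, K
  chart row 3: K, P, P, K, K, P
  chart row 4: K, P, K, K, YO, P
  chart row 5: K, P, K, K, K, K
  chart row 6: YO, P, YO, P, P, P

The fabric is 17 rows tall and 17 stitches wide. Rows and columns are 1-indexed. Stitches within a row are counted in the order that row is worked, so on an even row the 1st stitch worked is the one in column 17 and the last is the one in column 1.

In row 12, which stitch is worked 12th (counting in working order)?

Row 12: (12-1) mod 6 = 5, so use chart row 6. Even row -> WS.
Chart row 6 tiled across columns 1-17: YO P YO P P P YO P YO P P P YO P YO P P
WS row: flip the tiled sequence (start at column 17) and apply K<->P; YO and K2TOG stay.
Row 12 as worked: K K YO K YO K K K YO K YO K K K YO K YO
Stitch 12 in working order -> K

Stitch:
K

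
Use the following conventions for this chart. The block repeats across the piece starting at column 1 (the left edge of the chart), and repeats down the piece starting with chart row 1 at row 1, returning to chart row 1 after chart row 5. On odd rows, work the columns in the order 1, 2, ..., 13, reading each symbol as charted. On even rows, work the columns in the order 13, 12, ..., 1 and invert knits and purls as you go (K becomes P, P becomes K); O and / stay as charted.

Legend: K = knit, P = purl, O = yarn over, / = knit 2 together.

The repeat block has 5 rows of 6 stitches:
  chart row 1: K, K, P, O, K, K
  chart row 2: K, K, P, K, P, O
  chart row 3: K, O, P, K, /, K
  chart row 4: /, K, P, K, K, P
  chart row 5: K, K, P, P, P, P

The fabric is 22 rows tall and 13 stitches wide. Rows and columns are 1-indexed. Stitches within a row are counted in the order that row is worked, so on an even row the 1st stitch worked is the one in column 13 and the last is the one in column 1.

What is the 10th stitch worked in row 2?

Row 2 uses chart row ((2-1) mod 5)+1 = 2. Row 2 is even, so WS.
Chart row 2 tiled across columns 1-13: K K P K P O K K P K P O K
Wrong side: read the tiled row from column 13 down to 1 and exchange K with P (leave O, /).
Row 2 as worked: P O K P K P P O K P K P P
The 10th stitch worked is P.

== STITCH ==
P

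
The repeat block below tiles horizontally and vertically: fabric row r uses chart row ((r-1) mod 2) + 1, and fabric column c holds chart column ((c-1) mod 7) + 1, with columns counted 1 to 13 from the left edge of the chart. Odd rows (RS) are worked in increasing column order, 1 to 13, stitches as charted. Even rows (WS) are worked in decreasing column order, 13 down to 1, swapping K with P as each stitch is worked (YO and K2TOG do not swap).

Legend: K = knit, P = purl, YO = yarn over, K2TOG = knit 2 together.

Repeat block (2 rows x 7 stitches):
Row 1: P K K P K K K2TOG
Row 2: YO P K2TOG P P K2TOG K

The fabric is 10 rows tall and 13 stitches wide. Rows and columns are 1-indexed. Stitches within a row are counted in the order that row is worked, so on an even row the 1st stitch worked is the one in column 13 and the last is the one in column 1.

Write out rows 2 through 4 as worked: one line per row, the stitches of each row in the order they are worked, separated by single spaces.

Row 2: chart row 2, WS - tiled (columns 1-13): YO P K2TOG P P K2TOG K YO P K2TOG P P K2TOG; work from column 13 back to 1 with K<->P swapped.
Row 3: chart row 1, RS - tile across columns 1-13 and work as-is.
Row 4: chart row 2, WS - tiled (columns 1-13): YO P K2TOG P P K2TOG K YO P K2TOG P P K2TOG; work from column 13 back to 1 with K<->P swapped.

Rows as worked:
K2TOG K K K2TOG K YO P K2TOG K K K2TOG K YO
P K K P K K K2TOG P K K P K K
K2TOG K K K2TOG K YO P K2TOG K K K2TOG K YO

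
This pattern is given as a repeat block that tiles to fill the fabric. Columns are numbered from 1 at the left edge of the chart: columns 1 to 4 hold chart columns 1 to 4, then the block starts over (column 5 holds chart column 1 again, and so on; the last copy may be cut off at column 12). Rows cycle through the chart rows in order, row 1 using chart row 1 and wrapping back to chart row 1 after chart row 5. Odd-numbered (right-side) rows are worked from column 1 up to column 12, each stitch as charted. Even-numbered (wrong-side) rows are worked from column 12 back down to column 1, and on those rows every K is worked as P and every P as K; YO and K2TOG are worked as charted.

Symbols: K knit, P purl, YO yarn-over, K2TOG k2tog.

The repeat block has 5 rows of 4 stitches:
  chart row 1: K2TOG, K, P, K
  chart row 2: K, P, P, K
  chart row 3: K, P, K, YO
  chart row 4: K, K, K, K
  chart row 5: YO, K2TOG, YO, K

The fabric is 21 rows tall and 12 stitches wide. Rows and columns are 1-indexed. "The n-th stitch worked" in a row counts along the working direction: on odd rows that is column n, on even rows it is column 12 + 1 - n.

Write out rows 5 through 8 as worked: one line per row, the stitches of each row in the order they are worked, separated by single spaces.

== ROWS AS WORKED ==
YO K2TOG YO K YO K2TOG YO K YO K2TOG YO K
P K P K2TOG P K P K2TOG P K P K2TOG
K P P K K P P K K P P K
YO P K P YO P K P YO P K P

Derivation:
Row 5: chart row 5, RS - tile across columns 1-12 and work as-is.
Row 6: chart row 1, WS - tiled (columns 1-12): K2TOG K P K K2TOG K P K K2TOG K P K; work from column 12 back to 1 with K<->P swapped.
Row 7: chart row 2, RS - tile across columns 1-12 and work as-is.
Row 8: chart row 3, WS - tiled (columns 1-12): K P K YO K P K YO K P K YO; work from column 12 back to 1 with K<->P swapped.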